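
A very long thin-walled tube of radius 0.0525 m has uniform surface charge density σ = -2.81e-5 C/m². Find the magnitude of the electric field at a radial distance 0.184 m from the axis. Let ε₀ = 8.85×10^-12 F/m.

Coaxial Gaussian cylinder, radius r = 0.184 m, length L (r > 0.0525 m).
The whole shell is enclosed: λ_enc = σ·2πR = (-2.81×10^-5)·2π·(0.0525) = -9.269×10^-6 C/m.
Applying ∮E·dA = Q_enc/ε₀ with the end caps contributing no flux:
E = |λ_enc|/(2πε₀r) = (9.269×10^-6)/(2π·8.85×10^-12·0.184) = 9.06e5 N/C.

E = 9.06×10^5 N/C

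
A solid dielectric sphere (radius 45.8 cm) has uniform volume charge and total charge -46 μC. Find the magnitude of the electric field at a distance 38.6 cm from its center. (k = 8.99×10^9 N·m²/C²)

1.66e6 V/m

Symmetry ⇒ E = E(r) r̂. Gaussian sphere of radius r = 38.6 cm (r < R).
For a uniform sphere the enclosed fraction is (r/R)³, so Q_enc = (-46 μC)(0.386/0.458)³ = -2.754×10^-5 C.
By Gauss's law, ∮E·dA = E·4πr² = Q_enc/ε₀.
E = k|Q_enc|/r² = (8.99×10^9)(2.754×10^-5)/(0.386)² = 1.66×10^6 N/C.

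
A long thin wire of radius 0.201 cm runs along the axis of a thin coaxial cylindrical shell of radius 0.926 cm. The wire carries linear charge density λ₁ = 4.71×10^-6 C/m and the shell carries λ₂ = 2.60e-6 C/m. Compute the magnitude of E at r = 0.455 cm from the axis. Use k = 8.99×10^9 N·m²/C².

1.86×10^7 N/C

By cylindrical symmetry E is radial; use a coaxial Gaussian cylinder of radius 0.455 cm and length L (between the conductors, 0.201 cm < r < 0.926 cm).
Only the inner wire is enclosed; the outer shell contributes nothing inside itself. λ_enc = λ₁ = 4.71e-6 C/m.
By Gauss's law (flux through the curved wall only), E·2πrL = λ_enc L/ε₀.
E = 2k|λ_enc|/r = 2(8.99×10^9)(4.71×10^-6)/(0.00455) = 1.86×10^7 N/C.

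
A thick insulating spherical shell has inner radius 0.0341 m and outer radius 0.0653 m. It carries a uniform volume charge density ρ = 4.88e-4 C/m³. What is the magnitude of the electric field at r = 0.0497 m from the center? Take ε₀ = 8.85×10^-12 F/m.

E = 6.18×10^5 V/m

Use a concentric Gaussian sphere at r = 0.0497 m (within the shell material, 0.0341 m < r < 0.0653 m).
Enclosed charge is the volume from a to r: Q_enc = (4π/3)ρ(r³ − a³) = 1.699×10^-7 C.
Since E is radial and uniform over the Gaussian sphere, Φ = E·4πr² = Q_enc/ε₀.
E = |Q_enc|/(4πε₀r²) = (1.699×10^-7)/(4π·8.85×10^-12·(0.0497)²) = 6.18×10^5 N/C.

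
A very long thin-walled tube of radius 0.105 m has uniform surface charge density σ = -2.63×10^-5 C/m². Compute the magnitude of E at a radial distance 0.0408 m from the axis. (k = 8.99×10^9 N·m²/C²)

Take a coaxial cylindrical Gaussian surface of radius r = 0.0408 m and length L (r < 0.105 m, inside the shell).
No charge is enclosed, so Gauss's law gives E·2πrL = 0 ⇒ E = 0.

|E| = 0 V/m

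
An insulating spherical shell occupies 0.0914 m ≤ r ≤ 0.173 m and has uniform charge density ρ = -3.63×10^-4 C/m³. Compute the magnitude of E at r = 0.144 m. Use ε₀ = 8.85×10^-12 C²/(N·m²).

|E| ≈ 1.47×10^6 N/C

Symmetry ⇒ E = E(r) r̂. Gaussian sphere of radius r = 0.144 m (within the shell material, 0.0914 m < r < 0.173 m).
Enclosed charge is the volume from a to r: Q_enc = (4π/3)ρ(r³ − a³) = -3.379×10^-6 C.
Gauss's law: E·4πr² = Q_enc/ε₀.
E = |Q_enc|/(4πε₀r²) = (3.379×10^-6)/(4π·8.85×10^-12·(0.144)²) = 1.47e6 N/C.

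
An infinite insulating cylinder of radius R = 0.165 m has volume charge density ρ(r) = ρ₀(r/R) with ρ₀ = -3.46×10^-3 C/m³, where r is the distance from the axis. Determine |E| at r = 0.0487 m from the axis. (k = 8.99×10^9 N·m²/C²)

1.87×10^6 V/m

Choose a coaxial cylinder of radius r = 0.0487 m (arbitrary length L) as the Gaussian surface (r < R).
Integrating ρ over the cross-section to radius r: λ_enc = (2πρ₀/R) ∫₀^r r'^2 dr' = 2πρ₀ r^3/(3·R) = -5.073e-6 C/m.
Applying ∮E·dA = Q_enc/ε₀ with the end caps contributing no flux:
E = 2k|λ_enc|/r = 2(8.99×10^9)(5.073×10^-6)/(0.0487) = 1.87e6 N/C.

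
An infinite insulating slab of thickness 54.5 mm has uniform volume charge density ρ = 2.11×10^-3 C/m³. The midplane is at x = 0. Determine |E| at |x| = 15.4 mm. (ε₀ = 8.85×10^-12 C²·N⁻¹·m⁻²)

By symmetry E is perpendicular to the slab. A Gaussian pillbox from −15.4 mm to +15.4 mm (face area A) lies entirely within the slab.
Q_enc = ρ·(2x)·A and flux = 2EA, so 2EA = 2ρxA/ε₀ ⇒ E = |ρ|x/ε₀.
E = (2.11e-3)(0.0154)/(8.85×10^-12) = 3.67e6 N/C.

|E| ≈ 3.67e6 N/C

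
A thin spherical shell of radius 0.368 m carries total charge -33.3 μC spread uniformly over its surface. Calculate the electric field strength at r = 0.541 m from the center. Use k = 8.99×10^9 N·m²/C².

E = 1.02×10^6 V/m

Take a concentric spherical Gaussian surface of radius r = 0.541 m (r > 0.368 m).
The entire shell is enclosed: Q_enc = -3.33e-5 C.
Gauss's law: E·4πr² = Q_enc/ε₀.
E = k|Q_enc|/r² = (8.99×10^9)(3.33e-5)/(0.541)² = 1.02e6 N/C.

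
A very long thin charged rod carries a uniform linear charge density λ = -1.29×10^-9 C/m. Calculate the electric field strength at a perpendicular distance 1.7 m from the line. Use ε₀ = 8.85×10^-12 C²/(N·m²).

Take a coaxial cylindrical Gaussian surface of radius r = 1.7 m and length L.
Q_enc = λL, so λ_enc = -1.29×10^-9 C/m.
Gauss's law: E·2πrL = λ_enc L/ε₀.
E = |λ_enc|/(2πε₀r) = (1.29×10^-9)/(2π·8.85×10^-12·1.7) = 13.6 N/C.

13.6 N/C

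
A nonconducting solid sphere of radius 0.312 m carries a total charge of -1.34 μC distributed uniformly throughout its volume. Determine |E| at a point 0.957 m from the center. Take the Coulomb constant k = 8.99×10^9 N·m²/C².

|E| = 1.32×10^4 N/C

Take a concentric spherical Gaussian surface of radius r = 0.957 m (r > R, so the entire charge is enclosed).
Q_enc = -1.34 μC = -1.34×10^-6 C.
Gauss's law: E·4πr² = Q_enc/ε₀.
E = k|Q_enc|/r² = (8.99×10^9)(1.34×10^-6)/(0.957)² = 1.32e4 N/C.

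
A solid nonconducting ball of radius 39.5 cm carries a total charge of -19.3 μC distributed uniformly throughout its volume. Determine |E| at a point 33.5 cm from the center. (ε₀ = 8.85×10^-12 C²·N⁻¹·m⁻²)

|E| = 9.43×10^5 V/m

Take a concentric spherical Gaussian surface of radius r = 33.5 cm (r < R).
Only the charge within r is enclosed: Q_enc = Q·(r/R)³ = (-19.3 μC)·(33.5 cm/39.5 cm)³ = -1.177e-5 C.
Applying ∮E·dA = Q_enc/ε₀ with Φ = E(4πr²):
E = |Q_enc|/(4πε₀r²) = (1.177×10^-5)/(4π·8.85×10^-12·(0.335)²) = 9.43×10^5 N/C.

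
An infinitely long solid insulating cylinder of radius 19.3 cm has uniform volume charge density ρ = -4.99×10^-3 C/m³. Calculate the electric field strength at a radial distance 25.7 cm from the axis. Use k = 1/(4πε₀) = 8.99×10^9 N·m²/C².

Choose a coaxial cylinder of radius r = 25.7 cm (arbitrary length L) as the Gaussian surface (r > 19.3 cm, full cross-section enclosed).
λ_enc = ρ·πR² = (-4.99×10^-3)π(0.193)² = -5.839e-4 C/m.
Gauss's law: E·2πrL = λ_enc L/ε₀.
E = 2k|λ_enc|/r = 2(8.99×10^9)(5.839×10^-4)/(0.257) = 4.09×10^7 N/C.

4.09e7 V/m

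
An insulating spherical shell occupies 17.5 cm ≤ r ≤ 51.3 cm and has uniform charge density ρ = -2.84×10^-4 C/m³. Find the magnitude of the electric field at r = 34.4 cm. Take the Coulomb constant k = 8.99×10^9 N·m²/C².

Use a concentric Gaussian sphere at r = 34.4 cm (within the shell material, 17.5 cm < r < 51.3 cm).
Enclosed charge is the volume from a to r: Q_enc = (4π/3)ρ(r³ − a³) = -4.205e-5 C.
By Gauss's law, ∮E·dA = E·4πr² = Q_enc/ε₀.
E = k|Q_enc|/r² = (8.99×10^9)(4.205e-5)/(0.344)² = 3.19e6 N/C.

|E| ≈ 3.19×10^6 N/C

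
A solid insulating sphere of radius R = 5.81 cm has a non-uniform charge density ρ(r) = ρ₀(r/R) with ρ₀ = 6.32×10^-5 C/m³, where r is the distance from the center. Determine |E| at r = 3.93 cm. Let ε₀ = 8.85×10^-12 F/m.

|E| ≈ 4.75×10^4 N/C

Symmetry ⇒ E = E(r) r̂. Gaussian sphere of radius r = 3.93 cm (r < R).
Integrate the density: Q_enc = 4π ∫₀^r ρ₀(r'/R)^1 r'² dr' = 4πρ₀ r^4/(4·R) = 8.152×10^-9 C.
Applying ∮E·dA = Q_enc/ε₀ with Φ = E(4πr²):
E = |Q_enc|/(4πε₀r²) = (8.152e-9)/(4π·8.85×10^-12·(0.0393)²) = 4.75e4 N/C.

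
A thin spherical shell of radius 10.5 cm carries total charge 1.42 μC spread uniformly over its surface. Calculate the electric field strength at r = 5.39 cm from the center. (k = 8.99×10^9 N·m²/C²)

|E| = 0 V/m

Use a concentric Gaussian sphere at r = 5.39 cm (inside the shell, r < 10.5 cm).
No charge lies within this surface, so Q_enc = 0 and Gauss's law gives E·4πr² = 0 ⇒ E = 0.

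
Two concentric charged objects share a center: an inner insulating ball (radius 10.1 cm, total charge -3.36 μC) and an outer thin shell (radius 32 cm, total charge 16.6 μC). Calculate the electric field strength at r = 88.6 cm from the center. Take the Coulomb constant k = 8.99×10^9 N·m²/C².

Use a concentric Gaussian sphere at r = 88.6 cm (r > 32 cm, enclosing both).
Q_enc = (-3.36 μC) + (16.6 μC) = 1.324×10^-5 C.
Gauss's law: E·4πr² = Q_enc/ε₀.
E = k|Q_enc|/r² = (8.99×10^9)(1.324e-5)/(0.886)² = 1.52e5 N/C.

|E| = 1.52e5 N/C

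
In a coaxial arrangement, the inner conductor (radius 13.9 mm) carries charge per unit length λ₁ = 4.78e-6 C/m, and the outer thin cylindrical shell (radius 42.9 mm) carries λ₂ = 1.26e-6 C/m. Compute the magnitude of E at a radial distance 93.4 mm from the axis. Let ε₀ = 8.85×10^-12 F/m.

By cylindrical symmetry E is radial; use a coaxial Gaussian cylinder of radius 93.4 mm and length L (r > 42.9 mm, enclosing both).
λ_enc = λ₁ + λ₂ = (4.78e-6) + (1.26×10^-6) = 6.04e-6 C/m.
By Gauss's law (flux through the curved wall only), E·2πrL = λ_enc L/ε₀.
E = |λ_enc|/(2πε₀r) = (6.04×10^-6)/(2π·8.85×10^-12·0.0934) = 1.16×10^6 N/C.

|E| = 1.16×10^6 V/m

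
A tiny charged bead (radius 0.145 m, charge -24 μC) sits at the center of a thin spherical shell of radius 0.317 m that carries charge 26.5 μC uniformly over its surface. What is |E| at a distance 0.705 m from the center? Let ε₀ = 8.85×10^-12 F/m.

|E| = 4.52×10^4 N/C

Take a concentric spherical Gaussian surface of radius r = 0.705 m (r > 0.317 m, enclosing both).
Q_enc = (-24 μC) + (26.5 μC) = 2.50×10^-6 C.
Gauss's law: E·4πr² = Q_enc/ε₀.
E = |Q_enc|/(4πε₀r²) = (2.50e-6)/(4π·8.85×10^-12·(0.705)²) = 4.52e4 N/C.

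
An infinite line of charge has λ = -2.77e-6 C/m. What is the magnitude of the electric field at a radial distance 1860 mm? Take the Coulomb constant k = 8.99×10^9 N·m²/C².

2.68e4 V/m

By cylindrical symmetry E is radial; use a coaxial Gaussian cylinder of radius 1860 mm and length L.
Q_enc = λL, so λ_enc = -2.77×10^-6 C/m.
By Gauss's law (flux through the curved wall only), E·2πrL = λ_enc L/ε₀.
E = 2k|λ_enc|/r = 2(8.99×10^9)(2.77e-6)/(1.86) = 2.68×10^4 N/C.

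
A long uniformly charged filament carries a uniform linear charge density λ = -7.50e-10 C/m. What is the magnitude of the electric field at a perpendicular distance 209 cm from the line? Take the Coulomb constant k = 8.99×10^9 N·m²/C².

Take a coaxial cylindrical Gaussian surface of radius r = 209 cm and length L.
Q_enc = λL, so λ_enc = -7.50×10^-10 C/m.
By Gauss's law (flux through the curved wall only), E·2πrL = λ_enc L/ε₀.
E = 2k|λ_enc|/r = 2(8.99×10^9)(7.50e-10)/(2.09) = 6.45 N/C.

|E| ≈ 6.45 V/m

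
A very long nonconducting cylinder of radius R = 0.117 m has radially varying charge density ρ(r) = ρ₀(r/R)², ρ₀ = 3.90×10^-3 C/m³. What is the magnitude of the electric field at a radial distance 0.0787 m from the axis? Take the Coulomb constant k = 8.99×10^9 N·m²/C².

Choose a coaxial cylinder of radius r = 0.0787 m (arbitrary length L) as the Gaussian surface (r < R).
λ_enc = ∫₀^r ρ(r')·2πr' dr' = (2πρ₀/R²)·r^4/4 = 1.717×10^-5 C/m.
Since E is radial and uniform over the curved surface, Φ = E·2πrL = Q_enc/ε₀ = λ_enc L/ε₀.
E = 2k|λ_enc|/r = 2(8.99×10^9)(1.717×10^-5)/(0.0787) = 3.92×10^6 N/C.

E ≈ 3.92e6 N/C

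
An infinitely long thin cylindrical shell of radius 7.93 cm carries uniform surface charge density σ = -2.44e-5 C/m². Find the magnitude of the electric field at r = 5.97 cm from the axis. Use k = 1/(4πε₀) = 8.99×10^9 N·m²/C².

E = 0

Coaxial Gaussian cylinder, radius r = 5.97 cm, length L (r < 7.93 cm, inside the shell).
No charge is enclosed, so Gauss's law gives E·2πrL = 0 ⇒ E = 0.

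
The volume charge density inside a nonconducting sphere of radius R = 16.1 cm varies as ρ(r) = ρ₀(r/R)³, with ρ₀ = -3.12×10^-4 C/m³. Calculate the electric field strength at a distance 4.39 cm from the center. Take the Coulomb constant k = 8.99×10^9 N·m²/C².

By spherical symmetry E is radial; choose a Gaussian sphere of radius r = 4.39 cm (r < R).
Q_enc = ∫₀^r ρ(r')·4πr'² dr' = (4πρ₀/R³) ∫₀^r r'^5 dr' = 4πρ₀ r^6/(6·R³) = -1.121×10^-9 C.
Since E is radial and uniform over the Gaussian sphere, Φ = E·4πr² = Q_enc/ε₀.
E = k|Q_enc|/r² = (8.99×10^9)(1.121×10^-9)/(0.0439)² = 5.23×10^3 N/C.

|E| ≈ 5.23e3 V/m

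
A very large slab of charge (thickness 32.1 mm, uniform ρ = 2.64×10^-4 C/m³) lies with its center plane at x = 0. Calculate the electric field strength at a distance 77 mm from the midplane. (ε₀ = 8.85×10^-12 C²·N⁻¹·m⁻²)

E = 4.79×10^5 N/C

The point |x| = 77 mm lies outside the slab (half-thickness 0.01605 m). A symmetric pillbox spanning the full slab encloses Q_enc = ρ·d·A.
Flux = 2EA ⇒ E = |ρ|d/(2ε₀), independent of distance outside.
E = (2.64e-4)(0.0321)/(2·8.85×10^-12) = 4.79×10^5 N/C.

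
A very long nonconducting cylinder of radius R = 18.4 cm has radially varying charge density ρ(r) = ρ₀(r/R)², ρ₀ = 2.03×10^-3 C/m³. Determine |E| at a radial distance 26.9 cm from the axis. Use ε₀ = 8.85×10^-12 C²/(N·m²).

7.22×10^6 N/C

Coaxial Gaussian cylinder, radius r = 26.9 cm, length L (r > R, full charge per length enclosed).
λ_enc = 2π ∫₀^R ρ₀(r'/R)^2 r' dr' = 2πρ₀R²/4 = 1.08e-4 C/m.
Applying ∮E·dA = Q_enc/ε₀ with the end caps contributing no flux:
E = |λ_enc|/(2πε₀r) = (1.08e-4)/(2π·8.85×10^-12·0.269) = 7.22e6 N/C.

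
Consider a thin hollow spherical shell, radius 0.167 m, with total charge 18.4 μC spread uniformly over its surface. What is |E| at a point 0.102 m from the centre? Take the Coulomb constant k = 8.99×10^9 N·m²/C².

E = 0 (no enclosed charge)

Use a concentric Gaussian sphere at r = 0.102 m (inside the shell, r < 0.167 m).
All the charge is outside the Gaussian surface: Q_enc = 0, hence E = 0 everywhere inside the shell.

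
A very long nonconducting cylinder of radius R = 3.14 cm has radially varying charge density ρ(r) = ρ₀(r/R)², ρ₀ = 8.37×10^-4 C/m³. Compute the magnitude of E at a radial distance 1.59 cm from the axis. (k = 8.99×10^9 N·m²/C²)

Choose a coaxial cylinder of radius r = 1.59 cm (arbitrary length L) as the Gaussian surface (r < R).
Integrating ρ over the cross-section to radius r: λ_enc = (2πρ₀/R²) ∫₀^r r'^3 dr' = 2πρ₀ r^4/(4·R²) = 8.523×10^-8 C/m.
By Gauss's law (flux through the curved wall only), E·2πrL = λ_enc L/ε₀.
E = 2k|λ_enc|/r = 2(8.99×10^9)(8.523e-8)/(0.0159) = 9.64×10^4 N/C.

E = 9.64e4 N/C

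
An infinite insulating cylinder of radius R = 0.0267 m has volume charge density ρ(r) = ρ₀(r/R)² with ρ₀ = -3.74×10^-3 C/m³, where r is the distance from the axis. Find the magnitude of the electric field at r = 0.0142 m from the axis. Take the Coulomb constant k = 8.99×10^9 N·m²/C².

Choose a coaxial cylinder of radius r = 0.0142 m (arbitrary length L) as the Gaussian surface (r < R).
Integrating ρ over the cross-section to radius r: λ_enc = (2πρ₀/R²) ∫₀^r r'^3 dr' = 2πρ₀ r^4/(4·R²) = -3.351×10^-7 C/m.
By Gauss's law (flux through the curved wall only), E·2πrL = λ_enc L/ε₀.
E = 2k|λ_enc|/r = 2(8.99×10^9)(3.351e-7)/(0.0142) = 4.24×10^5 N/C.

4.24e5 N/C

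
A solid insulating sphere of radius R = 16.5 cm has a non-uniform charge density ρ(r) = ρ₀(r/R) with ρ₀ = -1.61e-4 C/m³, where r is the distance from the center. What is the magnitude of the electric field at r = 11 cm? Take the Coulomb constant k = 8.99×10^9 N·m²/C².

|E| = 3.33e5 V/m

By spherical symmetry E is radial; choose a Gaussian sphere of radius r = 11 cm (r < R).
Q_enc = ∫₀^r ρ(r')·4πr'² dr' = (4πρ₀/R) ∫₀^r r'^3 dr' = 4πρ₀ r^4/(4·R) = -4.488×10^-7 C.
By Gauss's law, ∮E·dA = E·4πr² = Q_enc/ε₀.
E = k|Q_enc|/r² = (8.99×10^9)(4.488×10^-7)/(0.11)² = 3.33e5 N/C.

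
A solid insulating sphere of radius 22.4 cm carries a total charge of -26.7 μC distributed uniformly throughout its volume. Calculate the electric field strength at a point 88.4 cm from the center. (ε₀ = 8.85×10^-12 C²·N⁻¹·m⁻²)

3.07e5 N/C

By spherical symmetry E is radial; choose a Gaussian sphere of radius r = 88.4 cm (r > R, so the entire charge is enclosed).
Q_enc = -26.7 μC = -2.67×10^-5 C.
Gauss's law: E·4πr² = Q_enc/ε₀.
E = |Q_enc|/(4πε₀r²) = (2.67×10^-5)/(4π·8.85×10^-12·(0.884)²) = 3.07×10^5 N/C.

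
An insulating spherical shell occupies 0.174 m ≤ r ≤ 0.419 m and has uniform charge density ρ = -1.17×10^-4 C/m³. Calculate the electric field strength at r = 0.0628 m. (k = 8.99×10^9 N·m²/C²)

By spherical symmetry E is radial; choose a Gaussian sphere of radius r = 0.0628 m (r < 0.174 m, inside the empty cavity).
No charge is enclosed, so by Gauss's law E·4πr² = 0 ⇒ E = 0.

E = 0 (no enclosed charge)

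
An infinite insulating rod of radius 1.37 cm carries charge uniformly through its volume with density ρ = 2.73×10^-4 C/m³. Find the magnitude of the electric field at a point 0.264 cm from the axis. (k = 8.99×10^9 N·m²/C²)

Choose a coaxial cylinder of radius r = 0.264 cm (arbitrary length L) as the Gaussian surface (r < R).
Charge inside radius r per length L is ρ·πr²·L, so λ_enc = ρπr² = 5.978×10^-9 C/m.
Gauss's law: E·2πrL = λ_enc L/ε₀.
E = 2k|λ_enc|/r = 2(8.99×10^9)(5.978e-9)/(0.00264) = 4.07e4 N/C.

4.07×10^4 N/C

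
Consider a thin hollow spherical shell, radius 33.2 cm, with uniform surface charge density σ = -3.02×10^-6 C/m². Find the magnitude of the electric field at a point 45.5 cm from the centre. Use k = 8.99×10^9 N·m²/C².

E ≈ 1.82×10^5 N/C

Use a concentric Gaussian sphere at r = 45.5 cm (r > 33.2 cm).
The entire shell is enclosed: Q_enc = σ·4πR² = (-3.02e-6)·4π·(0.332)² = -4.183×10^-6 C.
Gauss's law: E·4πr² = Q_enc/ε₀.
E = k|Q_enc|/r² = (8.99×10^9)(4.183×10^-6)/(0.455)² = 1.82×10^5 N/C.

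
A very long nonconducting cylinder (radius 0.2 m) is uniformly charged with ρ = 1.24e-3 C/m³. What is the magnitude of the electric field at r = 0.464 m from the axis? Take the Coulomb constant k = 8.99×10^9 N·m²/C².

E ≈ 6.04×10^6 V/m

Take a coaxial cylindrical Gaussian surface of radius r = 0.464 m and length L (r > 0.2 m, full cross-section enclosed).
λ_enc = ρ·πR² = (1.24×10^-3)π(0.2)² = 1.558×10^-4 C/m.
Since E is radial and uniform over the curved surface, Φ = E·2πrL = Q_enc/ε₀ = λ_enc L/ε₀.
E = 2k|λ_enc|/r = 2(8.99×10^9)(1.558e-4)/(0.464) = 6.04×10^6 N/C.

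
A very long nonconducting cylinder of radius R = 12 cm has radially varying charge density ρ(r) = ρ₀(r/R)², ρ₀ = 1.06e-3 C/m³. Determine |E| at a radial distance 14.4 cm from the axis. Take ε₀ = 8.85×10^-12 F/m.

By cylindrical symmetry E is radial; use a coaxial Gaussian cylinder of radius 14.4 cm and length L (r > R, full charge per length enclosed).
λ_enc = 2π ∫₀^R ρ₀(r'/R)^2 r' dr' = 2πρ₀R²/4 = 2.398×10^-5 C/m.
Applying ∮E·dA = Q_enc/ε₀ with the end caps contributing no flux:
E = |λ_enc|/(2πε₀r) = (2.398e-5)/(2π·8.85×10^-12·0.144) = 2.99×10^6 N/C.

|E| ≈ 2.99e6 N/C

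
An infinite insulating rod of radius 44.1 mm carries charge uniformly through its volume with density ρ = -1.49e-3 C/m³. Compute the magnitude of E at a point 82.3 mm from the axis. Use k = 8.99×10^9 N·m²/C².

|E| = 1.99e6 N/C

Choose a coaxial cylinder of radius r = 82.3 mm (arbitrary length L) as the Gaussian surface (r > 44.1 mm, full cross-section enclosed).
λ_enc = ρ·πR² = (-1.49×10^-3)π(0.0441)² = -9.104×10^-6 C/m.
By Gauss's law (flux through the curved wall only), E·2πrL = λ_enc L/ε₀.
E = 2k|λ_enc|/r = 2(8.99×10^9)(9.104×10^-6)/(0.0823) = 1.99e6 N/C.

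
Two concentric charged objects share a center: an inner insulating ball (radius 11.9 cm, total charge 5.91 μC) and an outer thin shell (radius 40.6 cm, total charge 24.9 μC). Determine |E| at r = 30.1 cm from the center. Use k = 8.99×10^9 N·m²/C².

E = 5.86×10^5 V/m

Use a concentric Gaussian sphere at r = 30.1 cm (between the bodies, 11.9 cm < r < 40.6 cm).
Only the inner charge is enclosed; the outer shell contributes nothing inside itself. Q_enc = 5.91 μC = 5.91×10^-6 C.
Gauss's law: E·4πr² = Q_enc/ε₀.
E = k|Q_enc|/r² = (8.99×10^9)(5.91×10^-6)/(0.301)² = 5.86×10^5 N/C.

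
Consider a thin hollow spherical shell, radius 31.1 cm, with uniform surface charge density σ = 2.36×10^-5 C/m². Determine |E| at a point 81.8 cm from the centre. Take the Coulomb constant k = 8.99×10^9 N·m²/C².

|E| ≈ 3.85×10^5 N/C

By spherical symmetry E is radial; choose a Gaussian sphere of radius r = 81.8 cm (r > 31.1 cm).
The entire shell is enclosed: Q_enc = σ·4πR² = (2.36e-5)·4π·(0.311)² = 2.868e-5 C.
Since E is radial and uniform over the Gaussian sphere, Φ = E·4πr² = Q_enc/ε₀.
E = k|Q_enc|/r² = (8.99×10^9)(2.868e-5)/(0.818)² = 3.85×10^5 N/C.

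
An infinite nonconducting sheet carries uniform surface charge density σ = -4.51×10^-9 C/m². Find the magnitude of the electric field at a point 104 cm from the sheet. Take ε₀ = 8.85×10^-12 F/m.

E ≈ 255 V/m

The symmetry is planar: E is normal to the sheet and the same magnitude on both sides. Take a pillbox straddling the sheet with end-cap area A.
Flux Φ = 2EA and Q_enc = σA, so 2EA = σA/ε₀ ⇒ E = |σ|/(2ε₀), independent of distance.
E = |σ|/(2ε₀) = (4.51×10^-9)/(2·8.85×10^-12) = 255 N/C.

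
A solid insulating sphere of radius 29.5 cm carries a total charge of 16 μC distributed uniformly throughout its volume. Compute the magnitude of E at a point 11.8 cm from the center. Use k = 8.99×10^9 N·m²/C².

Use a concentric Gaussian sphere at r = 11.8 cm (r < R).
Only the charge within r is enclosed: Q_enc = Q·(r/R)³ = (16 μC)·(11.8 cm/29.5 cm)³ = 1.024×10^-6 C.
Gauss's law: E·4πr² = Q_enc/ε₀.
E = k|Q_enc|/r² = (8.99×10^9)(1.024×10^-6)/(0.118)² = 6.61×10^5 N/C.

6.61e5 N/C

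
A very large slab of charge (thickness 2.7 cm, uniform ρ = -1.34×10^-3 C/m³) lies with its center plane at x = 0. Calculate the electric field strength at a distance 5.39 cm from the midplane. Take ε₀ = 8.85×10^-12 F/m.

E = 2.04×10^6 N/C

The point |x| = 5.39 cm lies outside the slab (half-thickness 0.0135 m). A symmetric pillbox spanning the full slab encloses Q_enc = ρ·d·A.
Flux = 2EA ⇒ E = |ρ|d/(2ε₀), independent of distance outside.
E = (1.34e-3)(0.027)/(2·8.85×10^-12) = 2.04×10^6 N/C.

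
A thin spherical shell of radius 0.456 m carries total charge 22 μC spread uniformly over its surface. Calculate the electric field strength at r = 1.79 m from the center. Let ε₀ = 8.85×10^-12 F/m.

By spherical symmetry E is radial; choose a Gaussian sphere of radius r = 1.79 m (r > 0.456 m).
The entire shell is enclosed: Q_enc = 2.20e-5 C.
By Gauss's law, ∮E·dA = E·4πr² = Q_enc/ε₀.
E = |Q_enc|/(4πε₀r²) = (2.20e-5)/(4π·8.85×10^-12·(1.79)²) = 6.17×10^4 N/C.

E ≈ 6.17×10^4 V/m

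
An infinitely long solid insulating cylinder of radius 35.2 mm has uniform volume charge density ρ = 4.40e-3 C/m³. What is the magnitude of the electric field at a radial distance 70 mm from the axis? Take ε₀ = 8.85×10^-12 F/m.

Take a coaxial cylindrical Gaussian surface of radius r = 70 mm and length L (r > 35.2 mm, full cross-section enclosed).
λ_enc = ρ·πR² = (4.40e-3)π(0.0352)² = 1.713×10^-5 C/m.
Applying ∮E·dA = Q_enc/ε₀ with the end caps contributing no flux:
E = |λ_enc|/(2πε₀r) = (1.713×10^-5)/(2π·8.85×10^-12·0.07) = 4.40×10^6 N/C.

|E| = 4.40e6 N/C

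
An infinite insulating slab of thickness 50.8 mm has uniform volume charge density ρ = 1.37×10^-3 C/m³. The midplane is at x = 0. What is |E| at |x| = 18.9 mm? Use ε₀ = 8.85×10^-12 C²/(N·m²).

By symmetry E is perpendicular to the slab. A Gaussian pillbox from −18.9 mm to +18.9 mm (face area A) lies entirely within the slab.
Q_enc = ρ·(2x)·A and flux = 2EA, so 2EA = 2ρxA/ε₀ ⇒ E = |ρ|x/ε₀.
E = (1.37e-3)(0.0189)/(8.85×10^-12) = 2.93e6 N/C.

|E| ≈ 2.93×10^6 V/m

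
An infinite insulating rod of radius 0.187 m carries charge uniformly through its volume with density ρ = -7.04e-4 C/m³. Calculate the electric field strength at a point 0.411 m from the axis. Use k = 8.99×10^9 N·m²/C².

Choose a coaxial cylinder of radius r = 0.411 m (arbitrary length L) as the Gaussian surface (r > 0.187 m, full cross-section enclosed).
λ_enc = ρ·πR² = (-7.04×10^-4)π(0.187)² = -7.734e-5 C/m.
By Gauss's law (flux through the curved wall only), E·2πrL = λ_enc L/ε₀.
E = 2k|λ_enc|/r = 2(8.99×10^9)(7.734×10^-5)/(0.411) = 3.38e6 N/C.

E = 3.38×10^6 N/C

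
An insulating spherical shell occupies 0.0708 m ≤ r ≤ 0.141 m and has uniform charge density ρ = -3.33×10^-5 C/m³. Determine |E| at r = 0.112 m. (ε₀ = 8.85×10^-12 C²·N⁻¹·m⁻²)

Use a concentric Gaussian sphere at r = 0.112 m (within the shell material, 0.0708 m < r < 0.141 m).
Only the shell between 0.0708 m and r is enclosed: Q_enc = ρ·(4π/3)(r³ − a³) = (-3.33×10^-5)·(4π/3)·((0.112)³ − (0.0708)³) = -1.465×10^-7 C.
Gauss's law: E·4πr² = Q_enc/ε₀.
E = |Q_enc|/(4πε₀r²) = (1.465×10^-7)/(4π·8.85×10^-12·(0.112)²) = 1.05×10^5 N/C.

|E| = 1.05e5 N/C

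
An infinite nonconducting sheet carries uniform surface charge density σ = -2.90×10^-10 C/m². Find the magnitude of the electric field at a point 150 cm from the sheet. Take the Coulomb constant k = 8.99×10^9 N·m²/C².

By planar symmetry E is perpendicular to the sheet and uniform; use a Gaussian pillbox with flat faces of area A on each side of the sheet.
Only the two end caps contribute flux: Φ = 2EA. With Q_enc = σA, Gauss's law gives E = |σ|/(2ε₀).
E = 2πk|σ| = 2π(8.99×10^9)(2.90e-10) = 16.4 N/C.

E ≈ 16.4 N/C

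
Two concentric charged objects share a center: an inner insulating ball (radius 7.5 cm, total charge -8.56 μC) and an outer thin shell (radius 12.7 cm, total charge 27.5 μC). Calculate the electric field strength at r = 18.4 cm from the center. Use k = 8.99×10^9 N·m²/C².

Use a concentric Gaussian sphere at r = 18.4 cm (r > 12.7 cm, enclosing both).
Q_enc = (-8.56 μC) + (27.5 μC) = 1.894×10^-5 C.
Applying ∮E·dA = Q_enc/ε₀ with Φ = E(4πr²):
E = k|Q_enc|/r² = (8.99×10^9)(1.894e-5)/(0.184)² = 5.03×10^6 N/C.

E = 5.03×10^6 N/C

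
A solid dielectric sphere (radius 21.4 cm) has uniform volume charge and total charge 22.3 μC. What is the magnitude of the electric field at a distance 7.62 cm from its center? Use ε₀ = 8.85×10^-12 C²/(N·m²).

E = 1.56×10^6 N/C

Symmetry ⇒ E = E(r) r̂. Gaussian sphere of radius r = 7.62 cm (r < R).
For a uniform sphere the enclosed fraction is (r/R)³, so Q_enc = (22.3 μC)(0.0762/0.214)³ = 1.007e-6 C.
By Gauss's law, ∮E·dA = E·4πr² = Q_enc/ε₀.
E = |Q_enc|/(4πε₀r²) = (1.007×10^-6)/(4π·8.85×10^-12·(0.0762)²) = 1.56e6 N/C.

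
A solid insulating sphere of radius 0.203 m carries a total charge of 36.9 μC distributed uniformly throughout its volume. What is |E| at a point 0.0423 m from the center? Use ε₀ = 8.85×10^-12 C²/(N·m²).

E ≈ 1.68×10^6 V/m

Use a concentric Gaussian sphere at r = 0.0423 m (r < R).
For a uniform sphere the enclosed fraction is (r/R)³, so Q_enc = (36.9 μC)(0.0423/0.203)³ = 3.339×10^-7 C.
Applying ∮E·dA = Q_enc/ε₀ with Φ = E(4πr²):
E = |Q_enc|/(4πε₀r²) = (3.339×10^-7)/(4π·8.85×10^-12·(0.0423)²) = 1.68×10^6 N/C.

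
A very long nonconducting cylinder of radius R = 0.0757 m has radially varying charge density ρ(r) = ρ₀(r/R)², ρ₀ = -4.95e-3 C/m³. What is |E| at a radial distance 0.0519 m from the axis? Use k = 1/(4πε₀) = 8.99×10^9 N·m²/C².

3.41e6 V/m

Choose a coaxial cylinder of radius r = 0.0519 m (arbitrary length L) as the Gaussian surface (r < R).
Integrating ρ over the cross-section to radius r: λ_enc = (2πρ₀/R²) ∫₀^r r'^3 dr' = 2πρ₀ r^4/(4·R²) = -9.845e-6 C/m.
Gauss's law: E·2πrL = λ_enc L/ε₀.
E = 2k|λ_enc|/r = 2(8.99×10^9)(9.845×10^-6)/(0.0519) = 3.41×10^6 N/C.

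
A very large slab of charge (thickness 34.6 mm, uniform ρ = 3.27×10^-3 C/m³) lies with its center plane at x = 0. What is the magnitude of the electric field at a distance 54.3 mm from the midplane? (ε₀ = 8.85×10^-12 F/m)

The point |x| = 54.3 mm lies outside the slab (half-thickness 0.0173 m). A symmetric pillbox spanning the full slab encloses Q_enc = ρ·d·A.
Flux = 2EA ⇒ E = |ρ|d/(2ε₀), independent of distance outside.
E = (3.27e-3)(0.0346)/(2·8.85×10^-12) = 6.39e6 N/C.

6.39×10^6 N/C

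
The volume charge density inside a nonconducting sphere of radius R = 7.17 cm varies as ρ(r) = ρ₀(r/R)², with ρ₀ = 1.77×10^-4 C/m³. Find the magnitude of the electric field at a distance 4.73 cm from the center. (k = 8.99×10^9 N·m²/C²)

E = 8.23×10^4 N/C

Take a concentric spherical Gaussian surface of radius r = 4.73 cm (r < R).
Integrate the density: Q_enc = 4π ∫₀^r ρ₀(r'/R)^2 r'² dr' = 4πρ₀ r^5/(5·R²) = 2.049×10^-8 C.
Since E is radial and uniform over the Gaussian sphere, Φ = E·4πr² = Q_enc/ε₀.
E = k|Q_enc|/r² = (8.99×10^9)(2.049e-8)/(0.0473)² = 8.23e4 N/C.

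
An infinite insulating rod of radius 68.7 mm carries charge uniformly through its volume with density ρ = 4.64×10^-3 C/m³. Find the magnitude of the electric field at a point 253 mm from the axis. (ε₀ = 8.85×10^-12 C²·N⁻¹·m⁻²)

By cylindrical symmetry E is radial; use a coaxial Gaussian cylinder of radius 253 mm and length L (r > 68.7 mm, full cross-section enclosed).
λ_enc = ρ·πR² = (4.64e-3)π(0.0687)² = 6.88e-5 C/m.
Gauss's law: E·2πrL = λ_enc L/ε₀.
E = |λ_enc|/(2πε₀r) = (6.88e-5)/(2π·8.85×10^-12·0.253) = 4.89e6 N/C.

E = 4.89×10^6 N/C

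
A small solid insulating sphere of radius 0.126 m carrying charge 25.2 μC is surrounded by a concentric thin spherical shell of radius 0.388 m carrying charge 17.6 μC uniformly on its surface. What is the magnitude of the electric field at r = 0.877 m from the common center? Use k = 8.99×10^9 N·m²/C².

Take a concentric spherical Gaussian surface of radius r = 0.877 m (r > 0.388 m, enclosing both).
Q_enc = (25.2 μC) + (17.6 μC) = 4.28×10^-5 C.
Since E is radial and uniform over the Gaussian sphere, Φ = E·4πr² = Q_enc/ε₀.
E = k|Q_enc|/r² = (8.99×10^9)(4.28×10^-5)/(0.877)² = 5.00×10^5 N/C.

5.00×10^5 N/C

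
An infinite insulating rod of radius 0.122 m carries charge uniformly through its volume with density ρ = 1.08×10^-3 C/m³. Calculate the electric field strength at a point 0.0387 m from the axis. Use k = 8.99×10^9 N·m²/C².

2.36e6 N/C

Coaxial Gaussian cylinder, radius r = 0.0387 m, length L (r < R).
Enclosed charge per unit length: λ_enc = ρ·πr² = (1.08e-3)π(0.0387)² = 5.082×10^-6 C/m.
Since E is radial and uniform over the curved surface, Φ = E·2πrL = Q_enc/ε₀ = λ_enc L/ε₀.
E = 2k|λ_enc|/r = 2(8.99×10^9)(5.082e-6)/(0.0387) = 2.36e6 N/C.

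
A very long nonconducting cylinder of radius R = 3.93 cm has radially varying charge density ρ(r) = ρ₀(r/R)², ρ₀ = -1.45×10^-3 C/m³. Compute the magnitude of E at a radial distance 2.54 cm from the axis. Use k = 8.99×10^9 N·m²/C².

E ≈ 4.35e5 N/C

Coaxial Gaussian cylinder, radius r = 2.54 cm, length L (r < R).
Integrating ρ over the cross-section to radius r: λ_enc = (2πρ₀/R²) ∫₀^r r'^3 dr' = 2πρ₀ r^4/(4·R²) = -6.138×10^-7 C/m.
Since E is radial and uniform over the curved surface, Φ = E·2πrL = Q_enc/ε₀ = λ_enc L/ε₀.
E = 2k|λ_enc|/r = 2(8.99×10^9)(6.138×10^-7)/(0.0254) = 4.35×10^5 N/C.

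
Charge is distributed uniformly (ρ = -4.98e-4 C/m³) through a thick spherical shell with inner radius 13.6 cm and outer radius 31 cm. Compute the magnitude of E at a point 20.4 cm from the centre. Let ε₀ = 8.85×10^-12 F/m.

|E| ≈ 2.69×10^6 N/C

Symmetry ⇒ E = E(r) r̂. Gaussian sphere of radius r = 20.4 cm (within the shell material, 13.6 cm < r < 31 cm).
Only the shell between 13.6 cm and r is enclosed: Q_enc = ρ·(4π/3)(r³ − a³) = (-4.98e-4)·(4π/3)·((0.204)³ − (0.136)³) = -1.246×10^-5 C.
Applying ∮E·dA = Q_enc/ε₀ with Φ = E(4πr²):
E = |Q_enc|/(4πε₀r²) = (1.246×10^-5)/(4π·8.85×10^-12·(0.204)²) = 2.69e6 N/C.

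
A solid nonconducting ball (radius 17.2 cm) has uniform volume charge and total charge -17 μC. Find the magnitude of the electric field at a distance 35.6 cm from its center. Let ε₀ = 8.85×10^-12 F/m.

Take a concentric spherical Gaussian surface of radius r = 35.6 cm (r > R, so the entire charge is enclosed).
Q_enc = -17 μC = -1.70×10^-5 C.
Since E is radial and uniform over the Gaussian sphere, Φ = E·4πr² = Q_enc/ε₀.
E = |Q_enc|/(4πε₀r²) = (1.70×10^-5)/(4π·8.85×10^-12·(0.356)²) = 1.21e6 N/C.

E ≈ 1.21×10^6 V/m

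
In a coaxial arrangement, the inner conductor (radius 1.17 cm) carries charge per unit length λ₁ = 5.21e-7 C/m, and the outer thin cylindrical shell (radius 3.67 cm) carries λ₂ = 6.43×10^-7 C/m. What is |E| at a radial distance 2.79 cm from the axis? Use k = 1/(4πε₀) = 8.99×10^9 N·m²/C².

3.36×10^5 N/C

By cylindrical symmetry E is radial; use a coaxial Gaussian cylinder of radius 2.79 cm and length L (between the conductors, 1.17 cm < r < 3.67 cm).
The shell at 3.67 cm lies outside the Gaussian surface, so λ_enc = λ₁ = 5.21×10^-7 C/m.
Since E is radial and uniform over the curved surface, Φ = E·2πrL = Q_enc/ε₀ = λ_enc L/ε₀.
E = 2k|λ_enc|/r = 2(8.99×10^9)(5.21×10^-7)/(0.0279) = 3.36×10^5 N/C.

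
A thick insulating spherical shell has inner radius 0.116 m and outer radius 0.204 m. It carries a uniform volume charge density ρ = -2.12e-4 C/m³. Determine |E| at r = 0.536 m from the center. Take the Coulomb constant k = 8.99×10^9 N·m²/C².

E = 1.93e5 N/C

Use a concentric Gaussian sphere at r = 0.536 m (r > 0.204 m, enclosing the whole shell).
Q_enc = ρ·(4π/3)(b³ − a³) = (-2.12×10^-4)·(4π/3)·((0.204)³ − (0.116)³) = -6.153×10^-6 C.
Since E is radial and uniform over the Gaussian sphere, Φ = E·4πr² = Q_enc/ε₀.
E = k|Q_enc|/r² = (8.99×10^9)(6.153e-6)/(0.536)² = 1.93e5 N/C.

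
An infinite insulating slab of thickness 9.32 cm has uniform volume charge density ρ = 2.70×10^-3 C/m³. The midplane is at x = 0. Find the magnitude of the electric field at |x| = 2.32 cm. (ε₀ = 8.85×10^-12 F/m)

By symmetry E is perpendicular to the slab. A Gaussian pillbox from −2.32 cm to +2.32 cm (face area A) lies entirely within the slab.
Q_enc = ρ·(2x)·A and flux = 2EA, so 2EA = 2ρxA/ε₀ ⇒ E = |ρ|x/ε₀.
E = (2.70e-3)(0.0232)/(8.85×10^-12) = 7.08×10^6 N/C.

E ≈ 7.08×10^6 V/m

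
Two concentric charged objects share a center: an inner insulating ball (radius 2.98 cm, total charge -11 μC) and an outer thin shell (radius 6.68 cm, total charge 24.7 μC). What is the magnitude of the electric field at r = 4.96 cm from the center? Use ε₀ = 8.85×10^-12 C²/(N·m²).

E ≈ 4.02×10^7 V/m

Symmetry ⇒ E = E(r) r̂. Gaussian sphere of radius r = 4.96 cm (between the bodies, 2.98 cm < r < 6.68 cm).
Only the inner charge is enclosed; the outer shell contributes nothing inside itself. Q_enc = -11 μC = -1.10×10^-5 C.
Applying ∮E·dA = Q_enc/ε₀ with Φ = E(4πr²):
E = |Q_enc|/(4πε₀r²) = (1.10e-5)/(4π·8.85×10^-12·(0.0496)²) = 4.02×10^7 N/C.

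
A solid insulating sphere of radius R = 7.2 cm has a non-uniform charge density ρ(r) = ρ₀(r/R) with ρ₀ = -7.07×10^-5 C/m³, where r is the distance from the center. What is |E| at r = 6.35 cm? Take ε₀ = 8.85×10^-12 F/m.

E = 1.12×10^5 N/C

Take a concentric spherical Gaussian surface of radius r = 6.35 cm (r < R).
Q_enc = ∫₀^r ρ(r')·4πr'² dr' = (4πρ₀/R) ∫₀^r r'^3 dr' = 4πρ₀ r^4/(4·R) = -5.016×10^-8 C.
Applying ∮E·dA = Q_enc/ε₀ with Φ = E(4πr²):
E = |Q_enc|/(4πε₀r²) = (5.016×10^-8)/(4π·8.85×10^-12·(0.0635)²) = 1.12×10^5 N/C.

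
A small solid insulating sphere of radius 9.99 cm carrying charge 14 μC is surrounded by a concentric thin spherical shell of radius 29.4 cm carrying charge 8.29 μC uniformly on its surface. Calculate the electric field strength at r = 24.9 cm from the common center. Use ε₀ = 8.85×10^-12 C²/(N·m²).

Symmetry ⇒ E = E(r) r̂. Gaussian sphere of radius r = 24.9 cm (between the bodies, 9.99 cm < r < 29.4 cm).
The shell at 29.4 cm lies outside the Gaussian surface, so Q_enc = 14 μC = 1.40×10^-5 C.
Applying ∮E·dA = Q_enc/ε₀ with Φ = E(4πr²):
E = |Q_enc|/(4πε₀r²) = (1.40×10^-5)/(4π·8.85×10^-12·(0.249)²) = 2.03×10^6 N/C.

|E| ≈ 2.03e6 N/C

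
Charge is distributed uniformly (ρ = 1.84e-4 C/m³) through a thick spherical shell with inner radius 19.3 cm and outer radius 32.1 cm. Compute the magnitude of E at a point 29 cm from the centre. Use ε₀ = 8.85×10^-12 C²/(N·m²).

1.42e6 N/C

Take a concentric spherical Gaussian surface of radius r = 29 cm (within the shell material, 19.3 cm < r < 32.1 cm).
Enclosed charge is the volume from a to r: Q_enc = (4π/3)ρ(r³ − a³) = 1.326×10^-5 C.
Applying ∮E·dA = Q_enc/ε₀ with Φ = E(4πr²):
E = |Q_enc|/(4πε₀r²) = (1.326×10^-5)/(4π·8.85×10^-12·(0.29)²) = 1.42×10^6 N/C.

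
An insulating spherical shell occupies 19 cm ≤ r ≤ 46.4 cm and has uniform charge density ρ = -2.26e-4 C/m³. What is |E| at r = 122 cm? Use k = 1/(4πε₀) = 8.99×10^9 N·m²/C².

Take a concentric spherical Gaussian surface of radius r = 122 cm (r > 46.4 cm, enclosing the whole shell).
Q_enc = ρ·(4π/3)(b³ − a³) = (-2.26×10^-4)·(4π/3)·((0.464)³ − (0.19)³) = -8.808×10^-5 C.
Since E is radial and uniform over the Gaussian sphere, Φ = E·4πr² = Q_enc/ε₀.
E = k|Q_enc|/r² = (8.99×10^9)(8.808×10^-5)/(1.22)² = 5.32×10^5 N/C.

E ≈ 5.32×10^5 N/C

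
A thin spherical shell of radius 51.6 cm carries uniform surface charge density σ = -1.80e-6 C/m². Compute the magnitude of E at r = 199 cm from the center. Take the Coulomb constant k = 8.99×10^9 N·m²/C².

1.37×10^4 V/m

Symmetry ⇒ E = E(r) r̂. Gaussian sphere of radius r = 199 cm (r > 51.6 cm).
The entire shell is enclosed: Q_enc = σ·4πR² = (-1.80e-6)·4π·(0.516)² = -6.023×10^-6 C.
Gauss's law: E·4πr² = Q_enc/ε₀.
E = k|Q_enc|/r² = (8.99×10^9)(6.023e-6)/(1.99)² = 1.37×10^4 N/C.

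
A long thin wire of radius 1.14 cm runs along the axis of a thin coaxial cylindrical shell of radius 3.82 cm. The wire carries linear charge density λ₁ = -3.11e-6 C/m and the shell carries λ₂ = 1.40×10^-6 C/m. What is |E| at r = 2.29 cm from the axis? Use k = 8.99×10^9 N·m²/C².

|E| = 2.44×10^6 N/C

Take a coaxial cylindrical Gaussian surface of radius r = 2.29 cm and length L (between the conductors, 1.14 cm < r < 3.82 cm).
Only the inner wire is enclosed; the outer shell contributes nothing inside itself. λ_enc = λ₁ = -3.11×10^-6 C/m.
By Gauss's law (flux through the curved wall only), E·2πrL = λ_enc L/ε₀.
E = 2k|λ_enc|/r = 2(8.99×10^9)(3.11×10^-6)/(0.0229) = 2.44×10^6 N/C.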